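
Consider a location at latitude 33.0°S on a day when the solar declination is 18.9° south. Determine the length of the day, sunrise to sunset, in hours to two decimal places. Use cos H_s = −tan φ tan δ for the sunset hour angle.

−tan φ tan δ = −(-0.6494)(-0.3424) = -0.2224; H_s = arccos(-0.2224) = 102.85°.
Day length = 2 H_s / 15° h⁻¹ = 205.70° / 15 = 13.713 h.

13.71 hours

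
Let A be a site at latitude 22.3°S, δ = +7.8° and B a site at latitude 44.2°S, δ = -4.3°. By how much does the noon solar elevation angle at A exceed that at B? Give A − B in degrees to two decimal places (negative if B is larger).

+9.80°

A: 90° − |-22.3 − (7.8)| = 59.90°.
B: 90° − |-44.2 − (-4.3)| = 50.10°.
A − B = 59.90 − 50.10 = 9.80°.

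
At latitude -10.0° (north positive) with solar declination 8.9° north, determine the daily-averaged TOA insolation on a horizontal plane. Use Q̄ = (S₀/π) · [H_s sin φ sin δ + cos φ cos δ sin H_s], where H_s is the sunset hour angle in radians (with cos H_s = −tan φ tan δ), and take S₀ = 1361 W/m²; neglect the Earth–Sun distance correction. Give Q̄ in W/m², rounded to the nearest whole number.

cos H_s = −tan(-10.0°) · tan(8.9°) = 0.0276, so H_s = arccos(0.0276) = 88.42°. In radians, H_s = 1.5432.
H_s sin φ sin δ = 1.5432 × -0.1736 × 0.1547 = -0.0414.
cos φ cos δ sin H_s = 0.9848 × 0.9880 × 0.9996 = 0.9726.
Q̄ = (1361/π) × (-0.0414 + 0.9726) = 433.22 × 0.9312 = 403.41 W/m².

403 W/m²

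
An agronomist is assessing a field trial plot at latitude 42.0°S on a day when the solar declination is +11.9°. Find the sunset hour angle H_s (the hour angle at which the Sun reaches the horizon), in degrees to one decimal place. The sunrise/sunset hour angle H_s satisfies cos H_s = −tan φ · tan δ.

79.1°

−tan φ tan δ = −(-0.9004)(0.2107) = 0.1897; H_s = arccos(0.1897) = 79.06°.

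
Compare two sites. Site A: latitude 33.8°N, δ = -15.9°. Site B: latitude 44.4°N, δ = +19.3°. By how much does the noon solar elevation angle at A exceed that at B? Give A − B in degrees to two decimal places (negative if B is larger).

-24.60°

A: 90° − |33.8 − (-15.9)| = 40.30°.
B: 90° − |44.4 − (19.3)| = 64.90°.
A − B = 40.30 − 64.90 = -24.60°.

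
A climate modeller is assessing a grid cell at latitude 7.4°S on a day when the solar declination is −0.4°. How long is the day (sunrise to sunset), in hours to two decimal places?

12.01 hours

The sunset hour angle satisfies cos H_s = −tan φ tan δ = -0.0009, giving H_s = 90.05°.
Day length = 2 H_s / 15° h⁻¹ = 180.10° / 15 = 12.007 h.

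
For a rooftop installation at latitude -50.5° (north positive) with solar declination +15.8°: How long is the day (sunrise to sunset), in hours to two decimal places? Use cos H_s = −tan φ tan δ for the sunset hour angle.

cos H_s = −tan(-50.5°) · tan(15.8°) = 0.3433, so H_s = arccos(0.3433) = 69.92°.
Day length = 2 H_s / 15° h⁻¹ = 139.84° / 15 = 9.323 h.

9.32 hours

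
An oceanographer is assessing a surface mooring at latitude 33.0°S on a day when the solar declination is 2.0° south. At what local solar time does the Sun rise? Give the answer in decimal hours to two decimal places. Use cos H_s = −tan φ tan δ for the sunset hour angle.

−tan φ tan δ = −(-0.6494)(-0.0349) = -0.0227; H_s = arccos(-0.0227) = 91.30°.
Sunrise is at 12 − H_s/15 = 12 − 6.087 = 5.913 h local solar time.

5.91 h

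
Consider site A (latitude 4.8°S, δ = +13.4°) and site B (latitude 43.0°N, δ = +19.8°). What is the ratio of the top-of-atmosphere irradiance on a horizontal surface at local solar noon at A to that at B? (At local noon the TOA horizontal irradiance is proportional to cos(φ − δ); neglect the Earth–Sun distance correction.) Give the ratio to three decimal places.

1.034

A: cos θ_z = cos(-4.8° − (13.4°)) = 0.9500.
B: cos θ_z = cos(43.0° − (19.8°)) = 0.9191.
Ratio A/B = 0.9500 / 0.9191 = 1.0336.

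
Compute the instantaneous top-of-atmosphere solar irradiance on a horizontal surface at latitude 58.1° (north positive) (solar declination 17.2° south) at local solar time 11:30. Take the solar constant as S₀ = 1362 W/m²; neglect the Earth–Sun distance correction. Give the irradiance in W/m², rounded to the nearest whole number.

340 W/m²

Hour angle H = 15° × (11.5 − 12) = -7.50°.
With φ = 58.1°, δ = -17.2°, H = -7.50°: sin φ sin δ = -0.2510, cos φ cos δ cos H = 0.5005, so cos θ_z = 0.2495.
Top-of-atmosphere irradiance = S₀ cos θ_z = 1362 × 0.2495 = 339.82 W/m².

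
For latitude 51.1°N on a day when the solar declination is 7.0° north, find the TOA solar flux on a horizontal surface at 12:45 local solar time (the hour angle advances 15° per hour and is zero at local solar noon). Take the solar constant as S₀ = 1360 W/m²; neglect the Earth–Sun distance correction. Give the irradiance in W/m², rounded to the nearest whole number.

960 W/m²

Hour angle H = 15° × (12.75 − 12) = 11.25°.
With φ = 51.1°, δ = 7.0°, H = 11.25°: sin φ sin δ = 0.0948, cos φ cos δ cos H = 0.6113, so cos θ_z = 0.7061.
Top-of-atmosphere irradiance = S₀ cos θ_z = 1360 × 0.7061 = 960.30 W/m².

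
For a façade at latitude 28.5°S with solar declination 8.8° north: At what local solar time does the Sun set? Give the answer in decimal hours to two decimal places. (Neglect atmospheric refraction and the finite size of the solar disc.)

17.68 h

−tan φ tan δ = −(-0.5430)(0.1548) = 0.0841; H_s = arccos(0.0841) = 85.18°.
Sunset is at 12 + H_s/15 = 12 + 5.679 = 17.679 h local solar time.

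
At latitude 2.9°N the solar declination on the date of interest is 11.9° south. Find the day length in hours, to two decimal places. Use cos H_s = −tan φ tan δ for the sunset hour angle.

11.92 hours

The sunset hour angle satisfies cos H_s = −tan φ tan δ = 0.0107, giving H_s = 89.39°.
Day length = 2 H_s / 15° h⁻¹ = 178.78° / 15 = 11.919 h.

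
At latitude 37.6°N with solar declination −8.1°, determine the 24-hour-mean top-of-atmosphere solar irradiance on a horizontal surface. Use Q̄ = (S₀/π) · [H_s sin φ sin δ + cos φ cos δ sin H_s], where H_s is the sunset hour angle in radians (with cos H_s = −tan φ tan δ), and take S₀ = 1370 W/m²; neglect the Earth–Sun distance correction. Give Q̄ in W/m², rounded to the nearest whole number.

285 W/m²

cos H_s = −tan(37.6°) · tan(-8.1°) = 0.1096, so H_s = arccos(0.1096) = 83.71°. In radians, H_s = 1.4610.
H_s sin φ sin δ = 1.4610 × 0.6101 × -0.1409 = -0.1256.
cos φ cos δ sin H_s = 0.7923 × 0.9900 × 0.9940 = 0.7797.
Q̄ = (1370/π) × (-0.1256 + 0.7797) = 436.08 × 0.6541 = 285.24 W/m².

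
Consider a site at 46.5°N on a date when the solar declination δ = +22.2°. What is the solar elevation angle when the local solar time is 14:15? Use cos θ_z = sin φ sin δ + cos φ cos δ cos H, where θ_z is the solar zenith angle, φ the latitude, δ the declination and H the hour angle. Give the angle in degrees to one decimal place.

53.5°

Hour angle H = 15° × (14.25 − 12) = 33.75°.
cos θ_z = sin φ sin δ + cos φ cos δ cos H = (0.7254)(0.3778) + (0.6884)(0.9259)(0.8315) = 0.8040.
θ_z = arccos(0.8040) = 36.49°, so the elevation is 90° − 36.49° = 53.51°.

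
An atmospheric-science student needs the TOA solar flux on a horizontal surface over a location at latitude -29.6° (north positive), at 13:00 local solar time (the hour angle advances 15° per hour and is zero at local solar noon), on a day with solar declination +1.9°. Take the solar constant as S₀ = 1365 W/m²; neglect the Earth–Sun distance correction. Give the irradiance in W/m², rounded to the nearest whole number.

Hour angle H = 15° × (13 − 12) = 15.00°.
With φ = -29.6°, δ = 1.9°, H = 15.00°: sin φ sin δ = -0.0164, cos φ cos δ cos H = 0.8394, so cos θ_z = 0.8230.
Top-of-atmosphere irradiance = S₀ cos θ_z = 1365 × 0.8230 = 1123.39 W/m².

1123 W/m²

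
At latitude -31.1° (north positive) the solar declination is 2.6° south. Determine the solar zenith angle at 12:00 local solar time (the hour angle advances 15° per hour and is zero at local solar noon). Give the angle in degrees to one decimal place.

28.5°

Hour angle H = 15° × (12 − 12) = 0.00°.
cos θ_z = sin φ sin δ + cos φ cos δ cos H = (-0.5165)(-0.0454) + (0.8563)(0.9990)(1.0000) = 0.8789.
θ_z = arccos(0.8789) = 28.49°.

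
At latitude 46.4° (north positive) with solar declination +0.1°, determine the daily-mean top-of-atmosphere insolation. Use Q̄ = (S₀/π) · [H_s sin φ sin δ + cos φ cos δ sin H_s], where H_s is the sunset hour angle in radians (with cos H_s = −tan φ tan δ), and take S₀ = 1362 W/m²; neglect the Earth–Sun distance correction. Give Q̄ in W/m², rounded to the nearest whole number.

300 W/m²

−tan φ tan δ = −(1.0501)(0.0017) = -0.0018; H_s = arccos(-0.0018) = 90.10°. In radians, H_s = 1.5725.
H_s sin φ sin δ = 1.5725 × 0.7242 × 0.0017 = 0.0019.
cos φ cos δ sin H_s = 0.6896 × 1.0000 × 1.0000 = 0.6896.
Q̄ = (1362/π) × (0.0019 + 0.6896) = 433.54 × 0.6915 = 299.79 W/m².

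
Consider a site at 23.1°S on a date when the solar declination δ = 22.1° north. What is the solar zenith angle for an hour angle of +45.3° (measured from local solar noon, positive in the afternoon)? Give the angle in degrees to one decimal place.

cos θ_z = sin φ sin δ + cos φ cos δ cos H = (-0.3923)(0.3762) + (0.9198)(0.9265)(0.7034) = 0.4519.
θ_z = arccos(0.4519) = 63.13°.

63.1°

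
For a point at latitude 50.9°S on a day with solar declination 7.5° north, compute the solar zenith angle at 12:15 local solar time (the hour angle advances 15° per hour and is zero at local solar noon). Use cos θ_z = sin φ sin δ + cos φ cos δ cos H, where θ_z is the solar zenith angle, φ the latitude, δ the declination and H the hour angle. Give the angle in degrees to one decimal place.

58.5°

Hour angle H = 15° × (12.25 − 12) = 3.75°.
cos θ_z = sin(-50.9°) sin(7.5°) + cos(-50.9°) cos(7.5°) cos(3.75°) = -0.1013 + 0.6239 = 0.5226.
θ_z = arccos(0.5226) = 58.49°.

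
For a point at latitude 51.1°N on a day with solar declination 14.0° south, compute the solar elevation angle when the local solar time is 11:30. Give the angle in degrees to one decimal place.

24.6°

Hour angle H = 15° × (11.5 − 12) = -7.50°.
cos θ_z = sin(51.1°) sin(-14.0°) + cos(51.1°) cos(-14.0°) cos(-7.50°) = -0.1883 + 0.6041 = 0.4158.
θ_z = arccos(0.4158) = 65.43°, so the elevation is 90° − 65.43° = 24.57°.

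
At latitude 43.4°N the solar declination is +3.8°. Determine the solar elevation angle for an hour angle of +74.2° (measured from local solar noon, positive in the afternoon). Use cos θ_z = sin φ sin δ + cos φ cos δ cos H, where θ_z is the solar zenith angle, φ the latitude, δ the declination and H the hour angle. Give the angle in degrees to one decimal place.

14.1°

cos θ_z = sin φ sin δ + cos φ cos δ cos H = (0.6871)(0.0663) + (0.7266)(0.9978)(0.2723) = 0.2430.
θ_z = arccos(0.2430) = 75.94°, so the elevation is 90° − 75.94° = 14.06°.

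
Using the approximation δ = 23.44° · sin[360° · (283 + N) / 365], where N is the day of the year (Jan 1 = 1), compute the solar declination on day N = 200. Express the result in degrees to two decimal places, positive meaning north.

360 × (283 + 200) / 365 = 476.384°; sin(476.384°) = 0.8958.
δ = 23.44 × 0.8958 = 20.998° ≈ +21.00°.

+21.00°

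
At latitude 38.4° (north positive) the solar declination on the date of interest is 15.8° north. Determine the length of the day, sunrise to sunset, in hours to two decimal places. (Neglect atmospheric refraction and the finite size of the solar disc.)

The sunset hour angle satisfies cos H_s = −tan φ tan δ = -0.2243, giving H_s = 102.96°.
Day length = 2 H_s / 15° h⁻¹ = 205.92° / 15 = 13.728 h.

13.73 hours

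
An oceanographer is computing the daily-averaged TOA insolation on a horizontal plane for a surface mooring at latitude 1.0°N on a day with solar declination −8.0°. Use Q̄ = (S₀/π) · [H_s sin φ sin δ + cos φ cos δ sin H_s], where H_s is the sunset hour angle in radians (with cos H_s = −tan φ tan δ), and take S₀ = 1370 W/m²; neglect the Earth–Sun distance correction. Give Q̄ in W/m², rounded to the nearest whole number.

430 W/m²

−tan φ tan δ = −(0.0175)(-0.1405) = 0.0025; H_s = arccos(0.0025) = 89.86°. In radians, H_s = 1.5684.
H_s sin φ sin δ = 1.5684 × 0.0175 × -0.1392 = -0.0038.
cos φ cos δ sin H_s = 0.9998 × 0.9903 × 1.0000 = 0.9901.
Q̄ = (1370/π) × (-0.0038 + 0.9901) = 436.08 × 0.9863 = 430.11 W/m².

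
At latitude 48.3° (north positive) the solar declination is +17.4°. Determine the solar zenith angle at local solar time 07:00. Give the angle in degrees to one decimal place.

67.2°

Hour angle H = 15° × (7 − 12) = -75.00°.
With φ = 48.3°, δ = 17.4°, H = -75.00°: sin φ sin δ = 0.2233, cos φ cos δ cos H = 0.1643, so cos θ_z = 0.3876.
θ_z = arccos(0.3876) = 67.19°.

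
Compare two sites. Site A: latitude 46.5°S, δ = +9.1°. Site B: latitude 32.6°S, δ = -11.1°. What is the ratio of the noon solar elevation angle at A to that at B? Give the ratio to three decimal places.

A: 90° − |-46.5 − (9.1)| = 34.40°.
B: 90° − |-32.6 − (-11.1)| = 68.50°.
Ratio A/B = 34.4000 / 68.5000 = 0.5022.

0.502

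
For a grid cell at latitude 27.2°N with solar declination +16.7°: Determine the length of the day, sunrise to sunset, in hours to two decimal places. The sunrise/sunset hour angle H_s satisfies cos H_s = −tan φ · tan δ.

−tan φ tan δ = −(0.5139)(0.3000) = -0.1542; H_s = arccos(-0.1542) = 98.87°.
Day length = 2 H_s / 15° h⁻¹ = 197.74° / 15 = 13.183 h.

13.18 hours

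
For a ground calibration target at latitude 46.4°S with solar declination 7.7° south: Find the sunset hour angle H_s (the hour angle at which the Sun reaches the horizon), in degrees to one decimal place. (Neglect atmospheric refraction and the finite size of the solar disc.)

98.2°

The sunset hour angle satisfies cos H_s = −tan φ tan δ = -0.1420, giving H_s = 98.16°.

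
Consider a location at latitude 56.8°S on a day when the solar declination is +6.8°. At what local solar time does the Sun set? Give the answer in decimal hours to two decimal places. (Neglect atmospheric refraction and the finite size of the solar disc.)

cos H_s = −tan(-56.8°) · tan(6.8°) = 0.1822, so H_s = arccos(0.1822) = 79.50°.
Sunset is at 12 + H_s/15 = 12 + 5.300 = 17.300 h local solar time.

17.30 h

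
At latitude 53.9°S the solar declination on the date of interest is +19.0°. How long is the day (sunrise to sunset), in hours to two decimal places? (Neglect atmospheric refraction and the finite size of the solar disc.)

8.24 hours

The sunset hour angle satisfies cos H_s = −tan φ tan δ = 0.4722, giving H_s = 61.82°.
Day length = 2 H_s / 15° h⁻¹ = 123.64° / 15 = 8.243 h.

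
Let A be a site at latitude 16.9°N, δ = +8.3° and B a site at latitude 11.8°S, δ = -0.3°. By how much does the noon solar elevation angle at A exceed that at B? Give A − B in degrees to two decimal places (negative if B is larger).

+2.90°

A: 90° − |16.9 − (8.3)| = 81.40°.
B: 90° − |-11.8 − (-0.3)| = 78.50°.
A − B = 81.40 − 78.50 = 2.90°.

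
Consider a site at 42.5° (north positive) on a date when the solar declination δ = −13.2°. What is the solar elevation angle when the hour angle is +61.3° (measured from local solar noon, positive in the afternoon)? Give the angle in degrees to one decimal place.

cos θ_z = sin φ sin δ + cos φ cos δ cos H = (0.6756)(-0.2284) + (0.7373)(0.9736)(0.4802) = 0.1904.
θ_z = arccos(0.1904) = 79.02°, so the elevation is 90° − 79.02° = 10.98°.

11.0°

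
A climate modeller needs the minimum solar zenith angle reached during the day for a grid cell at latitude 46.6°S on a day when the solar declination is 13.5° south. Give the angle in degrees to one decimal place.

33.1°

At local solar noon the hour angle is zero, so the zenith angle is |φ − δ| = |-46.6° − (-13.5°)| = 33.1°.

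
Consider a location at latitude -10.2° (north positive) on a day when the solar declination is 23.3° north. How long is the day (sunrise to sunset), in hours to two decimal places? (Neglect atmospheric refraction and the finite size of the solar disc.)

11.41 hours

The sunset hour angle satisfies cos H_s = −tan φ tan δ = 0.0775, giving H_s = 85.56°.
Day length = 2 H_s / 15° h⁻¹ = 171.12° / 15 = 11.408 h.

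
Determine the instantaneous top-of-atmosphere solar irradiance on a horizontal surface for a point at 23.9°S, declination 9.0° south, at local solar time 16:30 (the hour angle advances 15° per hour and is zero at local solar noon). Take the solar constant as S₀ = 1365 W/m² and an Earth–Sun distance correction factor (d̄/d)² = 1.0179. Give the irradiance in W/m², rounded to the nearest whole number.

568 W/m²

Hour angle H = 15° × (16.5 − 12) = 67.50°.
cos θ_z = sin φ sin δ + cos φ cos δ cos H = (-0.4051)(-0.1564) + (0.9143)(0.9877)(0.3827) = 0.4090.
Top-of-atmosphere irradiance = S₀ (d̄/d)² cos θ_z = 1365 × 1.0179 × 0.4090 = 568.28 W/m².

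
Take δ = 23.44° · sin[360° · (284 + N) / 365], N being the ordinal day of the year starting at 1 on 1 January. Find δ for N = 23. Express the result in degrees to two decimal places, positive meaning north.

-19.70°

360 × (284 + 23) / 365 = 302.795°; sin(302.795°) = -0.8406.
δ = 23.44 × -0.8406 = -19.704° ≈ -19.70°.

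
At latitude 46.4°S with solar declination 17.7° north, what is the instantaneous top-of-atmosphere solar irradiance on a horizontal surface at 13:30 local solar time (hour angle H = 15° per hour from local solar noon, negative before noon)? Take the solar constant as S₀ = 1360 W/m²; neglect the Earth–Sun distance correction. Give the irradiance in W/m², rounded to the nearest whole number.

Hour angle H = 15° × (13.5 − 12) = 22.50°.
With φ = -46.4°, δ = 17.7°, H = 22.50°: sin φ sin δ = -0.2202, cos φ cos δ cos H = 0.6070, so cos θ_z = 0.3868.
Top-of-atmosphere irradiance = S₀ cos θ_z = 1360 × 0.3868 = 526.05 W/m².

526 W/m²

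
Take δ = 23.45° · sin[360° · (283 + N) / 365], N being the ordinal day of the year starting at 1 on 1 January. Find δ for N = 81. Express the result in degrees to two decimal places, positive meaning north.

360 × (283 + 81) / 365 = 359.014°; sin(359.014°) = -0.0172.
δ = 23.45 × -0.0172 = -0.403° ≈ -0.40°.

-0.40°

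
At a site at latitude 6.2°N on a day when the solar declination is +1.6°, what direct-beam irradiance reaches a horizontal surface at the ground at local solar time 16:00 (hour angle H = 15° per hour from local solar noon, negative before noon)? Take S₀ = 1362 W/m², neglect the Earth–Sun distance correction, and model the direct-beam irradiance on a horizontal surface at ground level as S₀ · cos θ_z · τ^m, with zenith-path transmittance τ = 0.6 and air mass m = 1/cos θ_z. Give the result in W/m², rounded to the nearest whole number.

245 W/m²

Hour angle H = 15° × (16 − 12) = 60.00°.
With φ = 6.2°, δ = 1.6°, H = 60.00°: sin φ sin δ = 0.0030, cos φ cos δ cos H = 0.4969, so cos θ_z = 0.4999.
Air mass m = 1/cos θ_z = 1/0.4999 = 2.000; τ^m = 0.6^2.000 = 0.3600.
Surface direct beam = 1362 × 0.4999 × 0.3600 = 245.11 W/m².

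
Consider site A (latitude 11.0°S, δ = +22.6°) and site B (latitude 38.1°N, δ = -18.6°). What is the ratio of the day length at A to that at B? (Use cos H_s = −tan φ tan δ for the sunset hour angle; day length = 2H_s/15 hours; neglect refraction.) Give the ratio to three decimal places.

A: H_s = arccos(−tan -11.0° · tan 22.6°) = 85.36°, so 2H_s/15 = 11.3813 h.
B: H_s = arccos(−tan 38.1° · tan -18.6°) = 74.70°, so 2H_s/15 = 9.9600 h.
Ratio A/B = 11.3813 / 9.9600 = 1.1427.

1.143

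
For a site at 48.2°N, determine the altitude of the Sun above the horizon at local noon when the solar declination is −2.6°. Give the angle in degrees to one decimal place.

At local solar noon the hour angle is zero, so the elevation is 90° − |φ − δ| = 90° − |48.2° − (-2.6°)| = 90° − 50.8° = 39.2°.

39.2°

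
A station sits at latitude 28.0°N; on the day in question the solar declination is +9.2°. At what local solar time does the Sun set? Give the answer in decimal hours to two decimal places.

cos H_s = −tan(28.0°) · tan(9.2°) = -0.0861, so H_s = arccos(-0.0861) = 94.94°.
Sunset is at 12 + H_s/15 = 12 + 6.329 = 18.329 h local solar time.

18.33 h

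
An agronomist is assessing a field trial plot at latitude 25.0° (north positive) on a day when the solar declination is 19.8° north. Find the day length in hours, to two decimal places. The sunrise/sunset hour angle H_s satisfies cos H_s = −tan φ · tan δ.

13.29 hours

cos H_s = −tan(25.0°) · tan(19.8°) = -0.1679, so H_s = arccos(-0.1679) = 99.67°.
Day length = 2 H_s / 15° h⁻¹ = 199.34° / 15 = 13.289 h.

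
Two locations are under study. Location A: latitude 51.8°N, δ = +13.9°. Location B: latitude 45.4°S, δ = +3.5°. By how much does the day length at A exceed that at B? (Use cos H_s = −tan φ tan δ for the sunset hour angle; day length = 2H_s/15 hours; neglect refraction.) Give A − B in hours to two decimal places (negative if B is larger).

A: H_s = arccos(−tan 51.8° · tan 13.9°) = 108.33°, so 2H_s/15 = 14.4440 h.
B: H_s = arccos(−tan -45.4° · tan 3.5°) = 86.44°, so 2H_s/15 = 11.5253 h.
A − B = 14.4440 − 11.5253 = 2.9187 h.

+2.92 h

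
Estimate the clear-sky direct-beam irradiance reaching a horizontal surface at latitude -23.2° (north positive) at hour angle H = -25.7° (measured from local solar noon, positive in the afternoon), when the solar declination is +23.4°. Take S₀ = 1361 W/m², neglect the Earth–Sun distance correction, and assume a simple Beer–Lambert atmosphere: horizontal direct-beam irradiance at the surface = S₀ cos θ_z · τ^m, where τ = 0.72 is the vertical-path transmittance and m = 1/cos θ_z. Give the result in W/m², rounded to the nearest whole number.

477 W/m²

cos θ_z = sin(-23.2°) sin(23.4°) + cos(-23.2°) cos(23.4°) cos(-25.70°) = -0.1565 + 0.7601 = 0.6036.
Air mass m = 1/cos θ_z = 1/0.6036 = 1.657; τ^m = 0.72^1.657 = 0.5802.
Surface direct beam = 1361 × 0.6036 × 0.5802 = 476.63 W/m².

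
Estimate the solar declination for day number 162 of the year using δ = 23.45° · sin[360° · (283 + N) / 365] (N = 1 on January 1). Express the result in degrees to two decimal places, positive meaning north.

+23.01°

360 × (283 + 162) / 365 = 438.904°; sin(438.904°) = 0.9813.
δ = 23.45 × 0.9813 = 23.011° ≈ +23.01°.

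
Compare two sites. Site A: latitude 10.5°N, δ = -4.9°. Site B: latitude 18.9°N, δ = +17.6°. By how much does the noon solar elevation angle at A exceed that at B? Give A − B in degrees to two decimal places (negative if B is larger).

-14.10°

A: 90° − |10.5 − (-4.9)| = 74.60°.
B: 90° − |18.9 − (17.6)| = 88.70°.
A − B = 74.60 − 88.70 = -14.10°.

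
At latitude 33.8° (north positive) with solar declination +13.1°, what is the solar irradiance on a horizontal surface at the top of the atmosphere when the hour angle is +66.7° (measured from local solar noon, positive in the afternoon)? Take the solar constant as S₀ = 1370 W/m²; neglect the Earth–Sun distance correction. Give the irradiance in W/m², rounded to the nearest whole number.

With φ = 33.8°, δ = 13.1°, H = 66.70°: sin φ sin δ = 0.1261, cos φ cos δ cos H = 0.3201, so cos θ_z = 0.4462.
Top-of-atmosphere irradiance = S₀ cos θ_z = 1370 × 0.4462 = 611.29 W/m².

611 W/m²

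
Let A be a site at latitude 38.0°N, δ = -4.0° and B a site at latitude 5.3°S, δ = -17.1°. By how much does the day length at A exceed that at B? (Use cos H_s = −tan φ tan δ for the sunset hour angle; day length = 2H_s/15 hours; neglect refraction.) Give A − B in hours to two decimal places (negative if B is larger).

A: H_s = arccos(−tan 38.0° · tan -4.0°) = 86.87°, so 2H_s/15 = 11.5827 h.
B: H_s = arccos(−tan -5.3° · tan -17.1°) = 91.64°, so 2H_s/15 = 12.2187 h.
A − B = 11.5827 − 12.2187 = -0.6360 h.

-0.64 h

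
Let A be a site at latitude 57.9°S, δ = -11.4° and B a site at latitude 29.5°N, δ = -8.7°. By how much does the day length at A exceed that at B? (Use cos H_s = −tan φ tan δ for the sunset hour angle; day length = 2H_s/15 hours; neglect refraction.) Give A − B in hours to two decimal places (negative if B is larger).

A: H_s = arccos(−tan -57.9° · tan -11.4°) = 108.75°, so 2H_s/15 = 14.5000 h.
B: H_s = arccos(−tan 29.5° · tan -8.7°) = 85.03°, so 2H_s/15 = 11.3373 h.
A − B = 14.5000 − 11.3373 = 3.1627 h.

+3.16 h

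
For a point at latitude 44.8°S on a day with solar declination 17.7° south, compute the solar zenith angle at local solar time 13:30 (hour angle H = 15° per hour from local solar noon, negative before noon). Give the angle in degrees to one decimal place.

33.0°

Hour angle H = 15° × (13.5 − 12) = 22.50°.
cos θ_z = sin(-44.8°) sin(-17.7°) + cos(-44.8°) cos(-17.7°) cos(22.50°) = 0.2142 + 0.6245 = 0.8387.
θ_z = arccos(0.8387) = 33.00°.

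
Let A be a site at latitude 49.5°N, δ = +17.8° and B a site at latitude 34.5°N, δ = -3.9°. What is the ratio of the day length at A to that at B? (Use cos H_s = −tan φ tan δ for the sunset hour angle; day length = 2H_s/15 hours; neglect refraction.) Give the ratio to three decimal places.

A: H_s = arccos(−tan 49.5° · tan 17.8°) = 112.08°, so 2H_s/15 = 14.9440 h.
B: H_s = arccos(−tan 34.5° · tan -3.9°) = 87.31°, so 2H_s/15 = 11.6413 h.
Ratio A/B = 14.9440 / 11.6413 = 1.2837.

1.284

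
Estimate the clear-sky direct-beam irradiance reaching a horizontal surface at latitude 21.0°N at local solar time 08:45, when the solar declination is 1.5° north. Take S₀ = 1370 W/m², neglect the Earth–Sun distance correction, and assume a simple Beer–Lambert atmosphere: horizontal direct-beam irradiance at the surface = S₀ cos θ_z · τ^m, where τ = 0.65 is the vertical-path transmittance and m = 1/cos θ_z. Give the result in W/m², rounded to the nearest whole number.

429 W/m²

Hour angle H = 15° × (8.75 − 12) = -48.75°.
cos θ_z = sin(21.0°) sin(1.5°) + cos(21.0°) cos(1.5°) cos(-48.75°) = 0.0094 + 0.6153 = 0.6247.
Air mass m = 1/cos θ_z = 1/0.6247 = 1.601; τ^m = 0.65^1.601 = 0.5017.
Surface direct beam = 1370 × 0.6247 × 0.5017 = 429.37 W/m².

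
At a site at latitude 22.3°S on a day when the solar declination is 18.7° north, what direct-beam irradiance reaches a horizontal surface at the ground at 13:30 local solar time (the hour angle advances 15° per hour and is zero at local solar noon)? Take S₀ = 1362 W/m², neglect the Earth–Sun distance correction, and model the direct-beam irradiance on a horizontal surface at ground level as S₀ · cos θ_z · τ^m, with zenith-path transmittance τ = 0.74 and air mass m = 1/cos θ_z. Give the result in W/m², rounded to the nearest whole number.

605 W/m²

Hour angle H = 15° × (13.5 − 12) = 22.50°.
With φ = -22.3°, δ = 18.7°, H = 22.50°: sin φ sin δ = -0.1217, cos φ cos δ cos H = 0.8097, so cos θ_z = 0.6880.
Air mass m = 1/cos θ_z = 1/0.6880 = 1.453; τ^m = 0.74^1.453 = 0.6456.
Surface direct beam = 1362 × 0.6880 × 0.6456 = 604.96 W/m².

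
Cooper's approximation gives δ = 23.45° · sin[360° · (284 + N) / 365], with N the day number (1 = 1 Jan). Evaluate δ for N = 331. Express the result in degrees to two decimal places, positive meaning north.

-21.52°

360 × (284 + 331) / 365 = 606.575°; sin(606.575°) = -0.9176.
δ = 23.45 × -0.9176 = -21.518° ≈ -21.52°.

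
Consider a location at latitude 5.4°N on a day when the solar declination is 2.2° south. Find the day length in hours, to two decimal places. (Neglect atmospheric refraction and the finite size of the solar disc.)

11.97 hours

−tan φ tan δ = −(0.0945)(-0.0384) = 0.0036; H_s = arccos(0.0036) = 89.79°.
Day length = 2 H_s / 15° h⁻¹ = 179.58° / 15 = 11.972 h.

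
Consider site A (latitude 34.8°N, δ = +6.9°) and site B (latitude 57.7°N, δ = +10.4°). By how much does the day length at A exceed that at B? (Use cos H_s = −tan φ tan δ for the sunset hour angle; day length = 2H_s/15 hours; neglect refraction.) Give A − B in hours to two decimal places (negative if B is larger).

-1.61 h

A: H_s = arccos(−tan 34.8° · tan 6.9°) = 94.82°, so 2H_s/15 = 12.6427 h.
B: H_s = arccos(−tan 57.7° · tan 10.4°) = 106.88°, so 2H_s/15 = 14.2507 h.
A − B = 12.6427 − 14.2507 = -1.6080 h.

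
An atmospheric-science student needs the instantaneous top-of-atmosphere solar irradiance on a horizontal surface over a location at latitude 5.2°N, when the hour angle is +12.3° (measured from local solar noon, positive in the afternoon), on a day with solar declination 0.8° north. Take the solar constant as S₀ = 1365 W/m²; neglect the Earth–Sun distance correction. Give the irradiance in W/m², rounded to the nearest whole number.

1330 W/m²

With φ = 5.2°, δ = 0.8°, H = 12.30°: sin φ sin δ = 0.0013, cos φ cos δ cos H = 0.9729, so cos θ_z = 0.9742.
Top-of-atmosphere irradiance = S₀ cos θ_z = 1365 × 0.9742 = 1329.78 W/m².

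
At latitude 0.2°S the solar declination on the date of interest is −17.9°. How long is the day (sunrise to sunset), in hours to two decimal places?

12.01 hours

−tan φ tan δ = −(-0.0035)(-0.3230) = -0.0011; H_s = arccos(-0.0011) = 90.06°.
Day length = 2 H_s / 15° h⁻¹ = 180.12° / 15 = 12.008 h.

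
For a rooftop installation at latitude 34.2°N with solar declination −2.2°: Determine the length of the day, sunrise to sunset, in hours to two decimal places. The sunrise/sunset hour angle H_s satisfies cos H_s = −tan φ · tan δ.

−tan φ tan δ = −(0.6796)(-0.0384) = 0.0261; H_s = arccos(0.0261) = 88.50°.
Day length = 2 H_s / 15° h⁻¹ = 177.00° / 15 = 11.800 h.

11.80 hours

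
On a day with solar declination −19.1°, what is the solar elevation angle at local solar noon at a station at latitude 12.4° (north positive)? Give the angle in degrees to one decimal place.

At local solar noon the hour angle is zero, so the elevation is 90° − |φ − δ| = 90° − |12.4° − (-19.1°)| = 90° − 31.5° = 58.5°.

58.5°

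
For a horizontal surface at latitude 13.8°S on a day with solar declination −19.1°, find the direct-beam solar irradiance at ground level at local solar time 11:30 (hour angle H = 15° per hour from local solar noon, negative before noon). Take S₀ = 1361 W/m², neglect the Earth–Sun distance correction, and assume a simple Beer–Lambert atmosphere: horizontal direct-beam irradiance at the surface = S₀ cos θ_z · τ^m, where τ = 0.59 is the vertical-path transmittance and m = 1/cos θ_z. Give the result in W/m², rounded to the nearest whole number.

788 W/m²

Hour angle H = 15° × (11.5 − 12) = -7.50°.
cos θ_z = sin(-13.8°) sin(-19.1°) + cos(-13.8°) cos(-19.1°) cos(-7.50°) = 0.0781 + 0.9098 = 0.9879.
Air mass m = 1/cos θ_z = 1/0.9879 = 1.012; τ^m = 0.59^1.012 = 0.5863.
Surface direct beam = 1361 × 0.9879 × 0.5863 = 788.30 W/m².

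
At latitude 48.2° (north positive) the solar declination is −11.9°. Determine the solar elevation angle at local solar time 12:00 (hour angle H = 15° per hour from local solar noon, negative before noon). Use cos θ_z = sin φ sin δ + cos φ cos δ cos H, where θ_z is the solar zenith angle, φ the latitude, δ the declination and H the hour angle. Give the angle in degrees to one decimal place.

29.9°

Hour angle H = 15° × (12 − 12) = 0.00°.
cos θ_z = sin(48.2°) sin(-11.9°) + cos(48.2°) cos(-11.9°) cos(0.00°) = -0.1537 + 0.6522 = 0.4985.
θ_z = arccos(0.4985) = 60.10°, so the elevation is 90° − 60.10° = 29.90°.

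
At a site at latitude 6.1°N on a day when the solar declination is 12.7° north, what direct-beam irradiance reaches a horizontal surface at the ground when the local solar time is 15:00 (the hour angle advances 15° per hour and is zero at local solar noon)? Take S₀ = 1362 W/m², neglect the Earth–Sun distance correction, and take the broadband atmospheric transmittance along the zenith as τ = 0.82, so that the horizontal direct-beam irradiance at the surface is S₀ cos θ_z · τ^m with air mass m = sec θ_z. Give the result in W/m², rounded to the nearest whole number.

Hour angle H = 15° × (15 − 12) = 45.00°.
cos θ_z = sin(6.1°) sin(12.7°) + cos(6.1°) cos(12.7°) cos(45.00°) = 0.0234 + 0.6859 = 0.7093.
Air mass m = 1/cos θ_z = 1/0.7093 = 1.410; τ^m = 0.82^1.410 = 0.7559.
Surface direct beam = 1362 × 0.7093 × 0.7559 = 730.25 W/m².

730 W/m²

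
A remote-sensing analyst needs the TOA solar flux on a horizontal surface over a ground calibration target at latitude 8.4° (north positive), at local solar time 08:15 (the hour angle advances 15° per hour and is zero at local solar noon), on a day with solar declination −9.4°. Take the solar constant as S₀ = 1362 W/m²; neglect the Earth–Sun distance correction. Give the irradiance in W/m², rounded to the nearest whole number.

706 W/m²

Hour angle H = 15° × (8.25 − 12) = -56.25°.
cos θ_z = sin(8.4°) sin(-9.4°) + cos(8.4°) cos(-9.4°) cos(-56.25°) = -0.0239 + 0.5422 = 0.5183.
Top-of-atmosphere irradiance = S₀ cos θ_z = 1362 × 0.5183 = 705.92 W/m².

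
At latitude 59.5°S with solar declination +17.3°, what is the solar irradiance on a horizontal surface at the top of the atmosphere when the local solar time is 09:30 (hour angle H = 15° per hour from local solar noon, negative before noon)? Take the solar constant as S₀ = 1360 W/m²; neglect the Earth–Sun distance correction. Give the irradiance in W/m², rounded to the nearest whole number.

Hour angle H = 15° × (9.5 − 12) = -37.50°.
cos θ_z = sin(-59.5°) sin(17.3°) + cos(-59.5°) cos(17.3°) cos(-37.50°) = -0.2562 + 0.3844 = 0.1282.
Top-of-atmosphere irradiance = S₀ cos θ_z = 1360 × 0.1282 = 174.35 W/m².

174 W/m²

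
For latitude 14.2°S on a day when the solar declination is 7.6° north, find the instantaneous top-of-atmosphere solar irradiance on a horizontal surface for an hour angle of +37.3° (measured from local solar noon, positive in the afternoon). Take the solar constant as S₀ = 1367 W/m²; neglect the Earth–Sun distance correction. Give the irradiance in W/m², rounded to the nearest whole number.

1001 W/m²

With φ = -14.2°, δ = 7.6°, H = 37.30°: sin φ sin δ = -0.0324, cos φ cos δ cos H = 0.7644, so cos θ_z = 0.7320.
Top-of-atmosphere irradiance = S₀ cos θ_z = 1367 × 0.7320 = 1000.64 W/m².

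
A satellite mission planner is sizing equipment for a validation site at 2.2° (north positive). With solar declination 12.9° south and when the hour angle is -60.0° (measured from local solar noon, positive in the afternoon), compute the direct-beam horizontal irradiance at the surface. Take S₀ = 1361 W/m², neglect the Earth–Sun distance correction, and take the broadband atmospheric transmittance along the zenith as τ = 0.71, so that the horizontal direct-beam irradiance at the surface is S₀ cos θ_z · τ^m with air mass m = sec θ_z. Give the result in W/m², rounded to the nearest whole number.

318 W/m²

cos θ_z = sin(2.2°) sin(-12.9°) + cos(2.2°) cos(-12.9°) cos(-60.00°) = -0.0086 + 0.4870 = 0.4784.
Air mass m = 1/cos θ_z = 1/0.4784 = 2.090; τ^m = 0.71^2.090 = 0.4888.
Surface direct beam = 1361 × 0.4784 × 0.4888 = 318.26 W/m².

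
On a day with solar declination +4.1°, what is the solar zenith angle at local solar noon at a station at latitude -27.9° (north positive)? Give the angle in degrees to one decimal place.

At local solar noon the hour angle is zero, so the zenith angle is |φ − δ| = |-27.9° − (4.1°)| = 32.0°.

32.0°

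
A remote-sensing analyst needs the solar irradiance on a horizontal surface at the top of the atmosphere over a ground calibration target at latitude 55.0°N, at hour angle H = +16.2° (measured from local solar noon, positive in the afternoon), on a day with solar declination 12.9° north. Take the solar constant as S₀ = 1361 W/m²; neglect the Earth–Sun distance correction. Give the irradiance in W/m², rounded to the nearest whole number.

980 W/m²

With φ = 55.0°, δ = 12.9°, H = 16.20°: sin φ sin δ = 0.1829, cos φ cos δ cos H = 0.5369, so cos θ_z = 0.7198.
Top-of-atmosphere irradiance = S₀ cos θ_z = 1361 × 0.7198 = 979.65 W/m².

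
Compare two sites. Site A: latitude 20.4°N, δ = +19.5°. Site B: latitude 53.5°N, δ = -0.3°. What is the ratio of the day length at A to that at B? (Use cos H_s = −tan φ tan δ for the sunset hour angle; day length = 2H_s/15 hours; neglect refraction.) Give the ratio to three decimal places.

1.089

A: H_s = arccos(−tan 20.4° · tan 19.5°) = 97.57°, so 2H_s/15 = 13.0093 h.
B: H_s = arccos(−tan 53.5° · tan -0.3°) = 89.59°, so 2H_s/15 = 11.9453 h.
Ratio A/B = 13.0093 / 11.9453 = 1.0891.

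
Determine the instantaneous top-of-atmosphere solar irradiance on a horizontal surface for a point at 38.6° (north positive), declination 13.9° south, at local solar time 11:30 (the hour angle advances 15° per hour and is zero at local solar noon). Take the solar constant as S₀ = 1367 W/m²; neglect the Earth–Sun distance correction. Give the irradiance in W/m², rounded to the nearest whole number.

Hour angle H = 15° × (11.5 − 12) = -7.50°.
With φ = 38.6°, δ = -13.9°, H = -7.50°: sin φ sin δ = -0.1499, cos φ cos δ cos H = 0.7521, so cos θ_z = 0.6022.
Top-of-atmosphere irradiance = S₀ cos θ_z = 1367 × 0.6022 = 823.21 W/m².

823 W/m²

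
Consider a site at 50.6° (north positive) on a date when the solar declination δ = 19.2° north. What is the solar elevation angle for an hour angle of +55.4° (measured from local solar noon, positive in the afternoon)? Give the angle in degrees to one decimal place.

36.5°

With φ = 50.6°, δ = 19.2°, H = 55.40°: sin φ sin δ = 0.2541, cos φ cos δ cos H = 0.3404, so cos θ_z = 0.5945.
θ_z = arccos(0.5945) = 53.52°, so the elevation is 90° − 53.52° = 36.48°.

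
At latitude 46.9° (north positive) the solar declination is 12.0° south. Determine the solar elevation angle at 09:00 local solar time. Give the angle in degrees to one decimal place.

Hour angle H = 15° × (9 − 12) = -45.00°.
cos θ_z = sin φ sin δ + cos φ cos δ cos H = (0.7302)(-0.2079) + (0.6833)(0.9781)(0.7071) = 0.3208.
θ_z = arccos(0.3208) = 71.29°, so the elevation is 90° − 71.29° = 18.71°.

18.7°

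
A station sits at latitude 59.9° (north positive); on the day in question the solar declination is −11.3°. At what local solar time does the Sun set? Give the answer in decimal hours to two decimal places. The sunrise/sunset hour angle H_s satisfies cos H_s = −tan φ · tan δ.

16.66 h

The sunset hour angle satisfies cos H_s = −tan φ tan δ = 0.3447, giving H_s = 69.84°.
Sunset is at 12 + H_s/15 = 12 + 4.656 = 16.656 h local solar time.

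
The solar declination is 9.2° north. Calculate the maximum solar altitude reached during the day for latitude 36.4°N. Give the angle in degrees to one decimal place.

At local solar noon the hour angle is zero, so the elevation is 90° − |φ − δ| = 90° − |36.4° − (9.2°)| = 90° − 27.2° = 62.8°.

62.8°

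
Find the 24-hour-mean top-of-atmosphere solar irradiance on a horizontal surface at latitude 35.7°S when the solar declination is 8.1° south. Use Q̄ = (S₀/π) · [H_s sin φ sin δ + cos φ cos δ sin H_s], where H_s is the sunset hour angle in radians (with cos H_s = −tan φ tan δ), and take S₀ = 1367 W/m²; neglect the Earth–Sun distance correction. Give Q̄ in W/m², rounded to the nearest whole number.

The sunset hour angle satisfies cos H_s = −tan φ tan δ = -0.1023, giving H_s = 95.87°. In radians, H_s = 1.6732.
H_s sin φ sin δ = 1.6732 × -0.5835 × -0.1409 = 0.1376.
cos φ cos δ sin H_s = 0.8121 × 0.9900 × 0.9948 = 0.7998.
Q̄ = (1367/π) × (0.1376 + 0.7998) = 435.13 × 0.9374 = 407.89 W/m².

408 W/m²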